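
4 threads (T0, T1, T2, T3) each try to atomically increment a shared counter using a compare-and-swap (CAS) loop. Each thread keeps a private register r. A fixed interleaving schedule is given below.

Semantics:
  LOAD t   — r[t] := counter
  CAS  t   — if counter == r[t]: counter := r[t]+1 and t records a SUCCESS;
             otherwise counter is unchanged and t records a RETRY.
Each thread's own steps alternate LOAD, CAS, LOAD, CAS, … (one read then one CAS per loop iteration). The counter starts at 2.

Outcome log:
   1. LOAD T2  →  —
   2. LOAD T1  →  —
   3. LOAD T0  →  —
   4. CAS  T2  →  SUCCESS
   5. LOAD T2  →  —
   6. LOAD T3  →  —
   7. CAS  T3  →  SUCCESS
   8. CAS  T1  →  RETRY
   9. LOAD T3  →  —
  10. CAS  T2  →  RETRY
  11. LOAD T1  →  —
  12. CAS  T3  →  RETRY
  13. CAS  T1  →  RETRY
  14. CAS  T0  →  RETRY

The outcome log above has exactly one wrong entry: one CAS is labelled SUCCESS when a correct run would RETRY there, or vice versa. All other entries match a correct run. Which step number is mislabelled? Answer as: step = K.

step = 12

Reference trace:
step 1: T2 LOAD ⇒ load; ctr=2 reg=2
step 2: T1 LOAD ⇒ load; ctr=2 reg=2
step 3: T0 LOAD ⇒ load; ctr=2 reg=2
step 4: T2 CAS ⇒ ok; ctr=3 reg=2
step 5: T2 LOAD ⇒ load; ctr=3 reg=3
step 6: T3 LOAD ⇒ load; ctr=3 reg=3
step 7: T3 CAS ⇒ ok; ctr=4 reg=3
step 8: T1 CAS ⇒ retry; ctr=4 reg=2
step 9: T3 LOAD ⇒ load; ctr=4 reg=4
step 10: T2 CAS ⇒ retry; ctr=4 reg=3
step 11: T1 LOAD ⇒ load; ctr=4 reg=4
step 12: T3 CAS ⇒ ok; ctr=5 reg=4
step 13: T1 CAS ⇒ retry; ctr=5 reg=4
step 14: T0 CAS ⇒ retry; ctr=5 reg=2
Log disagrees first at step 12.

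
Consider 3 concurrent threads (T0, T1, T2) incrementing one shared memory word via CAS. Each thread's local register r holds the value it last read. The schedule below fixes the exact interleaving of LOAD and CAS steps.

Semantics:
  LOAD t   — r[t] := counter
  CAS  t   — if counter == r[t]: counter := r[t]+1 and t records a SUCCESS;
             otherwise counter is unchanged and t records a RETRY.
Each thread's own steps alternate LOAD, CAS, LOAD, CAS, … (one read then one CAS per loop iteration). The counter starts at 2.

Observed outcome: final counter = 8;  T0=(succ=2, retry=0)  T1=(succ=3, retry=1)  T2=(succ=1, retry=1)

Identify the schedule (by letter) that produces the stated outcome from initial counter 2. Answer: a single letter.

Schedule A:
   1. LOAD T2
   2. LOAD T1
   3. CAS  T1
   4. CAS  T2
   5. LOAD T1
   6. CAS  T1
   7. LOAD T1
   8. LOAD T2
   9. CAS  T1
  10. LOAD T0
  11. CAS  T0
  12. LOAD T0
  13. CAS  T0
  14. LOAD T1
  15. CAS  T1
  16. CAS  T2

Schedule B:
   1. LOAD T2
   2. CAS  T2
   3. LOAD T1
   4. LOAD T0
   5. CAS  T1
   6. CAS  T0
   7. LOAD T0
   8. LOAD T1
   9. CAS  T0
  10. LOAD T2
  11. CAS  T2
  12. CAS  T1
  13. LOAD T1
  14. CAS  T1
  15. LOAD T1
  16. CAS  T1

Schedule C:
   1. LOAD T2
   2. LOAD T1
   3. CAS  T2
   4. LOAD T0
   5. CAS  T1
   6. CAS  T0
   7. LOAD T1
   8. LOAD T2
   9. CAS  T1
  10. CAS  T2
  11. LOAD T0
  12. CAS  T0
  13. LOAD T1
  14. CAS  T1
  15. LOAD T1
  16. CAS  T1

Tracing schedule C:
#1 T2 reads 2
#2 T1 reads 2
#3 T2 CAS(2→3) writes; counter now 3
#4 T0 reads 3
#5 T1 CAS(2→3) fails; counter now 3
#6 T0 CAS(3→4) writes; counter now 4
#7 T1 reads 4
#8 T2 reads 4
#9 T1 CAS(4→5) writes; counter now 5
#10 T2 CAS(4→5) fails; counter now 5
#11 T0 reads 5
#12 T0 CAS(5→6) writes; counter now 6
#13 T1 reads 6
#14 T1 CAS(6→7) writes; counter now 7
#15 T1 reads 7
#16 T1 CAS(7→8) writes; counter now 8

C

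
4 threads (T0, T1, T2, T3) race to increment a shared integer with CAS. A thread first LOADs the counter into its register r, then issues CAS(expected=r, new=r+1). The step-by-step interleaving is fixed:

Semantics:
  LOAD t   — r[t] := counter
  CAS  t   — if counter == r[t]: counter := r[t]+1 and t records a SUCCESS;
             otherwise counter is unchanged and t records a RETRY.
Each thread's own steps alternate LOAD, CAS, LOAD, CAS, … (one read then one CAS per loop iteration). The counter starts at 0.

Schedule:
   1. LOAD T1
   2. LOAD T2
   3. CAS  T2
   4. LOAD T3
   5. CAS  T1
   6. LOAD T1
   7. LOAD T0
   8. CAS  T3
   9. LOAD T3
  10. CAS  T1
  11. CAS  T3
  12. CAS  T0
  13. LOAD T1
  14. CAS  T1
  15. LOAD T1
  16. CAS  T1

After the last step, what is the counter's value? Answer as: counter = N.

counter = 5

step 1: T1 LOAD ⇒ load; ctr=0 reg=0
step 2: T2 LOAD ⇒ load; ctr=0 reg=0
step 3: T2 CAS ⇒ ok; ctr=1 reg=0
step 4: T3 LOAD ⇒ load; ctr=1 reg=1
step 5: T1 CAS ⇒ retry; ctr=1 reg=0
step 6: T1 LOAD ⇒ load; ctr=1 reg=1
step 7: T0 LOAD ⇒ load; ctr=1 reg=1
step 8: T3 CAS ⇒ ok; ctr=2 reg=1
step 9: T3 LOAD ⇒ load; ctr=2 reg=2
step 10: T1 CAS ⇒ retry; ctr=2 reg=1
step 11: T3 CAS ⇒ ok; ctr=3 reg=2
step 12: T0 CAS ⇒ retry; ctr=3 reg=1
step 13: T1 LOAD ⇒ load; ctr=3 reg=3
step 14: T1 CAS ⇒ ok; ctr=4 reg=3
step 15: T1 LOAD ⇒ load; ctr=4 reg=4
step 16: T1 CAS ⇒ ok; ctr=5 reg=4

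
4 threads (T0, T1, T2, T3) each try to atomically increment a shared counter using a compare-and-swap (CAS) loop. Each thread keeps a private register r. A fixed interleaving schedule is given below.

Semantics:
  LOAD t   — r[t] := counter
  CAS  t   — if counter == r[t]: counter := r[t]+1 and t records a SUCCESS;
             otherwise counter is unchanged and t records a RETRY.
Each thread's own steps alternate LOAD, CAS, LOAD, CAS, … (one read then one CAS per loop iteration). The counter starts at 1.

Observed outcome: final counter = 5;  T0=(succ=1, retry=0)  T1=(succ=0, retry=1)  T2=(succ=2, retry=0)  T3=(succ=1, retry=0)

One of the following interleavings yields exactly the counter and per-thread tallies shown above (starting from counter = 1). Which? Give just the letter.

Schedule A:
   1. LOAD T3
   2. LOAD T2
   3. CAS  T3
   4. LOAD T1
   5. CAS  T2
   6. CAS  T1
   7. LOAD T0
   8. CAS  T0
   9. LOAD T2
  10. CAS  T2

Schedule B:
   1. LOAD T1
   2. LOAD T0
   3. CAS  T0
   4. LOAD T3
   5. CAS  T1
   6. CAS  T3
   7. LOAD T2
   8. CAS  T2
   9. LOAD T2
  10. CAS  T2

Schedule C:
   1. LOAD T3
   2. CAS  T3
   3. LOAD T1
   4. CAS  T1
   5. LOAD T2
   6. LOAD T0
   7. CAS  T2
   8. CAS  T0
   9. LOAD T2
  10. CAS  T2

Run B:
[1] T1.load  rd  (counter 1, T1.r 1)
[2] T0.load  rd  (counter 1, T0.r 1)
[3] T0.cas  hit  (counter 2, T0.r 1)
[4] T3.load  rd  (counter 2, T3.r 2)
[5] T1.cas  miss  (counter 2, T1.r 1)
[6] T3.cas  hit  (counter 3, T3.r 2)
[7] T2.load  rd  (counter 3, T2.r 3)
[8] T2.cas  hit  (counter 4, T2.r 3)
[9] T2.load  rd  (counter 4, T2.r 4)
[10] T2.cas  hit  (counter 5, T2.r 4)

B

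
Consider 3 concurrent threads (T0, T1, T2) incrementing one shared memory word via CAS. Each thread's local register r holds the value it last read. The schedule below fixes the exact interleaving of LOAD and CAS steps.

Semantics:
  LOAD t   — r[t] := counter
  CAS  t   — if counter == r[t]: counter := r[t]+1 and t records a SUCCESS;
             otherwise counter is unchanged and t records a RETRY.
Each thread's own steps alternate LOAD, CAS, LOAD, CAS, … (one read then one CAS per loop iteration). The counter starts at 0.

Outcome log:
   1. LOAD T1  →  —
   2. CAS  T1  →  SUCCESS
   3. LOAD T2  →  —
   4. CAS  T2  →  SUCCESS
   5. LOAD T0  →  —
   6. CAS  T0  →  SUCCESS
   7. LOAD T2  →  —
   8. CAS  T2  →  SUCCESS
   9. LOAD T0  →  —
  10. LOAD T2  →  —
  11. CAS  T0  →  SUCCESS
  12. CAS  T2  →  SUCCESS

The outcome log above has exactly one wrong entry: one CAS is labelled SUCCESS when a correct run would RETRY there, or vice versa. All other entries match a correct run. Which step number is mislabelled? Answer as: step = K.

step = 12

Correct run:
   1) LOAD T1:  M=0  r_T1=0
   2) CAS  T1:  M=1  r_T1=0 ✓
   3) LOAD T2:  M=1  r_T2=1
   4) CAS  T2:  M=2  r_T2=1 ✓
   5) LOAD T0:  M=2  r_T0=2
   6) CAS  T0:  M=3  r_T0=2 ✓
   7) LOAD T2:  M=3  r_T2=3
   8) CAS  T2:  M=4  r_T2=3 ✓
   9) LOAD T0:  M=4  r_T0=4
  10) LOAD T2:  M=4  r_T2=4
  11) CAS  T0:  M=5  r_T0=4 ✓
  12) CAS  T2:  M=5  r_T2=4 ✗
Mismatch at 12.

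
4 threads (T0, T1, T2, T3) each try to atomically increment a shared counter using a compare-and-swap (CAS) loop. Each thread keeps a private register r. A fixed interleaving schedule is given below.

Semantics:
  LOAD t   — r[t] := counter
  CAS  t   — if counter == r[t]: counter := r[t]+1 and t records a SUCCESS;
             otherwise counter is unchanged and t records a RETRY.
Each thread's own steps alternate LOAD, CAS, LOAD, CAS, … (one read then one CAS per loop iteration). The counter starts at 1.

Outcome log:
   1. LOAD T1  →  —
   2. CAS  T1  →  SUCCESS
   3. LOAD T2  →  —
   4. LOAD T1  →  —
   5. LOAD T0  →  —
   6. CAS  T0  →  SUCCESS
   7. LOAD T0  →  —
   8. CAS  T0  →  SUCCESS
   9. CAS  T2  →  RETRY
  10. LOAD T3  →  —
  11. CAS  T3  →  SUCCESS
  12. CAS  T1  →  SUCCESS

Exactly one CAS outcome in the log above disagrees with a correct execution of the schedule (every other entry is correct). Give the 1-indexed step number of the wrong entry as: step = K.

step = 12

Re-executing:
step 1: T1 LOAD ⇒ load; ctr=1 reg=1
step 2: T1 CAS ⇒ ok; ctr=2 reg=1
step 3: T2 LOAD ⇒ load; ctr=2 reg=2
step 4: T1 LOAD ⇒ load; ctr=2 reg=2
step 5: T0 LOAD ⇒ load; ctr=2 reg=2
step 6: T0 CAS ⇒ ok; ctr=3 reg=2
step 7: T0 LOAD ⇒ load; ctr=3 reg=3
step 8: T0 CAS ⇒ ok; ctr=4 reg=3
step 9: T2 CAS ⇒ retry; ctr=4 reg=2
step 10: T3 LOAD ⇒ load; ctr=4 reg=4
step 11: T3 CAS ⇒ ok; ctr=5 reg=4
step 12: T1 CAS ⇒ retry; ctr=5 reg=2
Log disagrees first at step 12.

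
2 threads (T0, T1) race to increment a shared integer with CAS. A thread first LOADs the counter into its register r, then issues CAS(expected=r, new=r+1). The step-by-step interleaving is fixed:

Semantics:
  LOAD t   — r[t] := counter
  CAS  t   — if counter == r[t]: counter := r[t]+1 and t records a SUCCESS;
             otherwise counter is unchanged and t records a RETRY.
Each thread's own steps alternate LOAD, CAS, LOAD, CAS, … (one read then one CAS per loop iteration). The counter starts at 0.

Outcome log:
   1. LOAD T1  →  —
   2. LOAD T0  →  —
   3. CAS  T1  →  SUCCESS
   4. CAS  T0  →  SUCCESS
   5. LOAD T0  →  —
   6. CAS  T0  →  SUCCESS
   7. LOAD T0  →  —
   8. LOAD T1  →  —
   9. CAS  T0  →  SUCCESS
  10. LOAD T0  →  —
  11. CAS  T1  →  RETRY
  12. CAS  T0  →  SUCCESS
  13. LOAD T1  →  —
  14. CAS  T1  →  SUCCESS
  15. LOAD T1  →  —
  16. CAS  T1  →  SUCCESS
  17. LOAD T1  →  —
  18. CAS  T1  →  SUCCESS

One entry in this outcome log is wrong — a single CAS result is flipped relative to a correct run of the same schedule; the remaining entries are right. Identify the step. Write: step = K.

Reference trace:
T1 LOAD — after: cnt=0, r=0 — load
T0 LOAD — after: cnt=0, r=0 — load
T1 CAS — after: cnt=1, r=0 — ok
T0 CAS — after: cnt=1, r=0 — retry
T0 LOAD — after: cnt=1, r=1 — load
T0 CAS — after: cnt=2, r=1 — ok
T0 LOAD — after: cnt=2, r=2 — load
T1 LOAD — after: cnt=2, r=2 — load
T0 CAS — after: cnt=3, r=2 — ok
T0 LOAD — after: cnt=3, r=3 — load
T1 CAS — after: cnt=3, r=2 — retry
T0 CAS — after: cnt=4, r=3 — ok
T1 LOAD — after: cnt=4, r=4 — load
T1 CAS — after: cnt=5, r=4 — ok
T1 LOAD — after: cnt=5, r=5 — load
T1 CAS — after: cnt=6, r=5 — ok
T1 LOAD — after: cnt=6, r=6 — load
T1 CAS — after: cnt=7, r=6 — ok
Mismatch at 4.

step = 4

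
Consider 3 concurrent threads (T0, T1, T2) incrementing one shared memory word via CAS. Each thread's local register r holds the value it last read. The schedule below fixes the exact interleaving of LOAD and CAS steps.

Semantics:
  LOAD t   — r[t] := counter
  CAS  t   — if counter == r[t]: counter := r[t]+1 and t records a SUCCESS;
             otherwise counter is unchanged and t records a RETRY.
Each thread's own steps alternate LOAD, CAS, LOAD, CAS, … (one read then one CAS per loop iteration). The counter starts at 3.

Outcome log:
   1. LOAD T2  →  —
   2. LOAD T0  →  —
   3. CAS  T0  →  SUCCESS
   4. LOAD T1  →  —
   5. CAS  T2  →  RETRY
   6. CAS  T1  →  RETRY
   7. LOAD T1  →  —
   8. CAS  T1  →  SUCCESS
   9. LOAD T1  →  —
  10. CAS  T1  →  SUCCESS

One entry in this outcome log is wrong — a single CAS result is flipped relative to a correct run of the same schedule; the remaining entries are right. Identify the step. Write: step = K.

Re-executing:
T2 LOAD — after: cnt=3, r=3 — load
T0 LOAD — after: cnt=3, r=3 — load
T0 CAS — after: cnt=4, r=3 — ok
T1 LOAD — after: cnt=4, r=4 — load
T2 CAS — after: cnt=4, r=3 — retry
T1 CAS — after: cnt=5, r=4 — ok
T1 LOAD — after: cnt=5, r=5 — load
T1 CAS — after: cnt=6, r=5 — ok
T1 LOAD — after: cnt=6, r=6 — load
T1 CAS — after: cnt=7, r=6 — ok
Flip is step 6.

step = 6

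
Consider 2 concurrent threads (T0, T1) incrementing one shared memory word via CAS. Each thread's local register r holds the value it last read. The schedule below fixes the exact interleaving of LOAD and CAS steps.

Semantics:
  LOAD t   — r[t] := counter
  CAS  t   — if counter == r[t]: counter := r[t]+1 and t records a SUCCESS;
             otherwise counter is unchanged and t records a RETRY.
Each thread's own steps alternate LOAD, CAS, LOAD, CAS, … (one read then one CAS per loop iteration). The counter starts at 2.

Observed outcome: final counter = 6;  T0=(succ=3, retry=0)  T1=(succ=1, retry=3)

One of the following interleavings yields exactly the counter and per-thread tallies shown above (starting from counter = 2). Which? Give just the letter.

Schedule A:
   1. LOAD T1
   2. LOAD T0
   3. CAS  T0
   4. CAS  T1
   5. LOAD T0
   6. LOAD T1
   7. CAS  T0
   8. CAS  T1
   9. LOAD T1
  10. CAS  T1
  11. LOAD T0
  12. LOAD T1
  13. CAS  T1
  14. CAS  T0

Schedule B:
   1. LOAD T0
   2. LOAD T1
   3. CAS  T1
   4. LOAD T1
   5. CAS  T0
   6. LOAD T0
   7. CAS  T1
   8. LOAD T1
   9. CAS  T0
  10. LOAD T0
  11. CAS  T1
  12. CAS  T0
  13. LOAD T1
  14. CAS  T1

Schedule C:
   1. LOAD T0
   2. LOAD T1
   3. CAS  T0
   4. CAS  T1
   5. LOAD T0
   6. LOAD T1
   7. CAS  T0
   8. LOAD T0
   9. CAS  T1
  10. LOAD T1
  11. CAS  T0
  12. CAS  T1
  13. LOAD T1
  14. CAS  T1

C

Simulating candidate C:
T0 LOAD — after: cnt=2, r=2 — load
T1 LOAD — after: cnt=2, r=2 — load
T0 CAS — after: cnt=3, r=2 — ok
T1 CAS — after: cnt=3, r=2 — retry
T0 LOAD — after: cnt=3, r=3 — load
T1 LOAD — after: cnt=3, r=3 — load
T0 CAS — after: cnt=4, r=3 — ok
T0 LOAD — after: cnt=4, r=4 — load
T1 CAS — after: cnt=4, r=3 — retry
T1 LOAD — after: cnt=4, r=4 — load
T0 CAS — after: cnt=5, r=4 — ok
T1 CAS — after: cnt=5, r=4 — retry
T1 LOAD — after: cnt=5, r=5 — load
T1 CAS — after: cnt=6, r=5 — ok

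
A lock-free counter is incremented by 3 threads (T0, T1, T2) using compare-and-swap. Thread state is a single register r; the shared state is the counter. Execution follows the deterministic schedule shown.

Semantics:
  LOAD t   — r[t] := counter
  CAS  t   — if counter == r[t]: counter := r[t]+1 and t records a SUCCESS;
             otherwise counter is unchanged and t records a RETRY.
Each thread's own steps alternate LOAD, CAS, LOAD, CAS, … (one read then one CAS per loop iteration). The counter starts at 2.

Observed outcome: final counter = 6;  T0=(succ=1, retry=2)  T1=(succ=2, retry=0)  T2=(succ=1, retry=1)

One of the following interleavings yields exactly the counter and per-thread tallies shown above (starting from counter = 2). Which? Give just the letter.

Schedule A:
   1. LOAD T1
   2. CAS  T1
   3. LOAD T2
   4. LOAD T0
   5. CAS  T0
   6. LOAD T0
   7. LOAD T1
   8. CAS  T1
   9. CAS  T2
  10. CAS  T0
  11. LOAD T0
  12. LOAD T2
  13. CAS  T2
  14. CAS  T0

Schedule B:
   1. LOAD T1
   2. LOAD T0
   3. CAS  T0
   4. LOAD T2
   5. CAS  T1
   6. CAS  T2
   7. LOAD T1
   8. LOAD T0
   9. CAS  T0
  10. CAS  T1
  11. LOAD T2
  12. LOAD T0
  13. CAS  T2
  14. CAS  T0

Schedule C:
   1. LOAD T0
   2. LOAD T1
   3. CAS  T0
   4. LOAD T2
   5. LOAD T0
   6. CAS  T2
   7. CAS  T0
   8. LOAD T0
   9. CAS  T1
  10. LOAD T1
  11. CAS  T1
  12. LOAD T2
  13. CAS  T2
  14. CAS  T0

Run A:
#1 T1 reads 2
#2 T1 CAS(2→3) writes; counter now 3
#3 T2 reads 3
#4 T0 reads 3
#5 T0 CAS(3→4) writes; counter now 4
#6 T0 reads 4
#7 T1 reads 4
#8 T1 CAS(4→5) writes; counter now 5
#9 T2 CAS(3→4) fails; counter now 5
#10 T0 CAS(4→5) fails; counter now 5
#11 T0 reads 5
#12 T2 reads 5
#13 T2 CAS(5→6) writes; counter now 6
#14 T0 CAS(5→6) fails; counter now 6

A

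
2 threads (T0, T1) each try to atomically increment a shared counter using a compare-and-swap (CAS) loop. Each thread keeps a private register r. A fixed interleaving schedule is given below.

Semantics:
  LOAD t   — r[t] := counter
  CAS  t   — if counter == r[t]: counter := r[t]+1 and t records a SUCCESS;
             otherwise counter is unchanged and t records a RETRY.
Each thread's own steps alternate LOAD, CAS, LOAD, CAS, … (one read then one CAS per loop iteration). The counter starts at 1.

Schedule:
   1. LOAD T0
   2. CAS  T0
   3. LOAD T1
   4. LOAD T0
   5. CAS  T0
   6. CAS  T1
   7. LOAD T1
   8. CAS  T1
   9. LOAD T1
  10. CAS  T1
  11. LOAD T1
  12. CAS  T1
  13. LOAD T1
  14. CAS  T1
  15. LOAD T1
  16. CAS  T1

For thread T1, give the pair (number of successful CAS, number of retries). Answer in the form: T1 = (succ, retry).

[1] T0.load  rd  (counter 1, T0.r 1)
[2] T0.cas  hit  (counter 2, T0.r 1)
[3] T1.load  rd  (counter 2, T1.r 2)
[4] T0.load  rd  (counter 2, T0.r 2)
[5] T0.cas  hit  (counter 3, T0.r 2)
[6] T1.cas  miss  (counter 3, T1.r 2)
[7] T1.load  rd  (counter 3, T1.r 3)
[8] T1.cas  hit  (counter 4, T1.r 3)
[9] T1.load  rd  (counter 4, T1.r 4)
[10] T1.cas  hit  (counter 5, T1.r 4)
[11] T1.load  rd  (counter 5, T1.r 5)
[12] T1.cas  hit  (counter 6, T1.r 5)
[13] T1.load  rd  (counter 6, T1.r 6)
[14] T1.cas  hit  (counter 7, T1.r 6)
[15] T1.load  rd  (counter 7, T1.r 7)
[16] T1.cas  hit  (counter 8, T1.r 7)

T1 = (5, 1)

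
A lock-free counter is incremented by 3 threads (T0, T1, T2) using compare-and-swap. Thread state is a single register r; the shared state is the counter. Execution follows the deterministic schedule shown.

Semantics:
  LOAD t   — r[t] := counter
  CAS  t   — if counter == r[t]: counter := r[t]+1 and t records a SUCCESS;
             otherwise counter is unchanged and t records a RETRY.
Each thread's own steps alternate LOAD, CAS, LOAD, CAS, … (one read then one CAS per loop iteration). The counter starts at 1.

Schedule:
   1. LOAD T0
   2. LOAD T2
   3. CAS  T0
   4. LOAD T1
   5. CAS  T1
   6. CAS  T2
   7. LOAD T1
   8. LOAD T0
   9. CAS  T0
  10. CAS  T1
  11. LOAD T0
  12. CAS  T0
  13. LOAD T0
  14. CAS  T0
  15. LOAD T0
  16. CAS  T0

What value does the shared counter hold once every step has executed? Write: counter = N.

counter = 7

1. LOAD T0 → mem=1 r[T0]=1 [LOAD]
2. LOAD T2 → mem=1 r[T2]=1 [LOAD]
3. CAS T0 → mem=2 r[T0]=1 [OK]
4. LOAD T1 → mem=2 r[T1]=2 [LOAD]
5. CAS T1 → mem=3 r[T1]=2 [OK]
6. CAS T2 → mem=3 r[T2]=1 [RETRY]
7. LOAD T1 → mem=3 r[T1]=3 [LOAD]
8. LOAD T0 → mem=3 r[T0]=3 [LOAD]
9. CAS T0 → mem=4 r[T0]=3 [OK]
10. CAS T1 → mem=4 r[T1]=3 [RETRY]
11. LOAD T0 → mem=4 r[T0]=4 [LOAD]
12. CAS T0 → mem=5 r[T0]=4 [OK]
13. LOAD T0 → mem=5 r[T0]=5 [LOAD]
14. CAS T0 → mem=6 r[T0]=5 [OK]
15. LOAD T0 → mem=6 r[T0]=6 [LOAD]
16. CAS T0 → mem=7 r[T0]=6 [OK]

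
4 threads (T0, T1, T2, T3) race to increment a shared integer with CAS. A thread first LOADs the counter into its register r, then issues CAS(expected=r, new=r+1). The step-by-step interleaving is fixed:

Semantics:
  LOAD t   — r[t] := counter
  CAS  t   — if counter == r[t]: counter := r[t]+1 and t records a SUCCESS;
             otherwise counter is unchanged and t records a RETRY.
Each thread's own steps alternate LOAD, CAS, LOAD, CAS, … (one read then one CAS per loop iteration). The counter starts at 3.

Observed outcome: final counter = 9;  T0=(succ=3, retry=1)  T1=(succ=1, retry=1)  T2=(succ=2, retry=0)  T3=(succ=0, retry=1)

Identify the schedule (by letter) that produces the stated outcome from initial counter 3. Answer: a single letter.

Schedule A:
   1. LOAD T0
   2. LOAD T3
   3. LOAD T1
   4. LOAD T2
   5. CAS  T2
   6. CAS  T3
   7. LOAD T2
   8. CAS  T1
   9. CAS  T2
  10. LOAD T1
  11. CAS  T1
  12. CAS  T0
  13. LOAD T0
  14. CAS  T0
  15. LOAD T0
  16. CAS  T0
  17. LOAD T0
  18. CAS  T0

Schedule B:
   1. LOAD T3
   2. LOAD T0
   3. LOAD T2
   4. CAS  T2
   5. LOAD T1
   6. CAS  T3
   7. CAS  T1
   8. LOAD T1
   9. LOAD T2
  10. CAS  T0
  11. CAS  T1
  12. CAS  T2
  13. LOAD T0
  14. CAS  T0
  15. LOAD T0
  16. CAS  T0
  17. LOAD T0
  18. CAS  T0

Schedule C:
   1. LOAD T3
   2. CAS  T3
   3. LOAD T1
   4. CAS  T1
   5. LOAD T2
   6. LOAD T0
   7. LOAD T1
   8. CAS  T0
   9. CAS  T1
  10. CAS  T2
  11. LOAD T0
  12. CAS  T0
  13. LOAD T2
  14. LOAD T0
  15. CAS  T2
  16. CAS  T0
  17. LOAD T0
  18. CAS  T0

Simulating candidate A:
1. LOAD T0 → mem=3 r[T0]=3 [LOAD]
2. LOAD T3 → mem=3 r[T3]=3 [LOAD]
3. LOAD T1 → mem=3 r[T1]=3 [LOAD]
4. LOAD T2 → mem=3 r[T2]=3 [LOAD]
5. CAS T2 → mem=4 r[T2]=3 [OK]
6. CAS T3 → mem=4 r[T3]=3 [RETRY]
7. LOAD T2 → mem=4 r[T2]=4 [LOAD]
8. CAS T1 → mem=4 r[T1]=3 [RETRY]
9. CAS T2 → mem=5 r[T2]=4 [OK]
10. LOAD T1 → mem=5 r[T1]=5 [LOAD]
11. CAS T1 → mem=6 r[T1]=5 [OK]
12. CAS T0 → mem=6 r[T0]=3 [RETRY]
13. LOAD T0 → mem=6 r[T0]=6 [LOAD]
14. CAS T0 → mem=7 r[T0]=6 [OK]
15. LOAD T0 → mem=7 r[T0]=7 [LOAD]
16. CAS T0 → mem=8 r[T0]=7 [OK]
17. LOAD T0 → mem=8 r[T0]=8 [LOAD]
18. CAS T0 → mem=9 r[T0]=8 [OK]

A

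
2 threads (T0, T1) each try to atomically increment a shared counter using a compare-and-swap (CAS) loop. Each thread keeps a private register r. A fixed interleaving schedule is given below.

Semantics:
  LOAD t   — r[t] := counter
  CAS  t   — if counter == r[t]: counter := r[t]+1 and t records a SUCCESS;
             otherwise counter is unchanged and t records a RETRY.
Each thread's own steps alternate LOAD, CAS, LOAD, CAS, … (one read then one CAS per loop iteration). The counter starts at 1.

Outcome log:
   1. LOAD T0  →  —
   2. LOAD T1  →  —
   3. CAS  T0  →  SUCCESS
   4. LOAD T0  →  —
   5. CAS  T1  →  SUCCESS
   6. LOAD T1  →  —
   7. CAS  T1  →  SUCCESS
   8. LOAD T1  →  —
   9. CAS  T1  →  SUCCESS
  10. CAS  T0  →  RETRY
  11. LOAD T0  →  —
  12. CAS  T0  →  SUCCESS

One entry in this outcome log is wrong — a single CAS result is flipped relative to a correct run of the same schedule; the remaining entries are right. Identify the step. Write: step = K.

Reference trace:
   1) LOAD T0:  M=1  r_T0=1
   2) LOAD T1:  M=1  r_T1=1
   3) CAS  T0:  M=2  r_T0=1 ✓
   4) LOAD T0:  M=2  r_T0=2
   5) CAS  T1:  M=2  r_T1=1 ✗
   6) LOAD T1:  M=2  r_T1=2
   7) CAS  T1:  M=3  r_T1=2 ✓
   8) LOAD T1:  M=3  r_T1=3
   9) CAS  T1:  M=4  r_T1=3 ✓
  10) CAS  T0:  M=4  r_T0=2 ✗
  11) LOAD T0:  M=4  r_T0=4
  12) CAS  T0:  M=5  r_T0=4 ✓
Log disagrees first at step 5.

step = 5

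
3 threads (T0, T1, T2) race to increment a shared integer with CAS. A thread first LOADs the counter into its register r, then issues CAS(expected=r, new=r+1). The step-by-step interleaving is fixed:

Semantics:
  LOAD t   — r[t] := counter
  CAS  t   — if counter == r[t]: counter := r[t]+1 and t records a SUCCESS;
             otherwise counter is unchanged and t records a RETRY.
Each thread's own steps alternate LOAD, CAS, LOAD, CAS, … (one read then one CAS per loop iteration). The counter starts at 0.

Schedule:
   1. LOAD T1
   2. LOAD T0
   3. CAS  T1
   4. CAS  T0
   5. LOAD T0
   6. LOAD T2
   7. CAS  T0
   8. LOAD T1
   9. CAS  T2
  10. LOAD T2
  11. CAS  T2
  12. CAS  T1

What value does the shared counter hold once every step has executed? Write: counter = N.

counter = 3

step 1: T1 LOAD ⇒ load; ctr=0 reg=0
step 2: T0 LOAD ⇒ load; ctr=0 reg=0
step 3: T1 CAS ⇒ ok; ctr=1 reg=0
step 4: T0 CAS ⇒ retry; ctr=1 reg=0
step 5: T0 LOAD ⇒ load; ctr=1 reg=1
step 6: T2 LOAD ⇒ load; ctr=1 reg=1
step 7: T0 CAS ⇒ ok; ctr=2 reg=1
step 8: T1 LOAD ⇒ load; ctr=2 reg=2
step 9: T2 CAS ⇒ retry; ctr=2 reg=1
step 10: T2 LOAD ⇒ load; ctr=2 reg=2
step 11: T2 CAS ⇒ ok; ctr=3 reg=2
step 12: T1 CAS ⇒ retry; ctr=3 reg=2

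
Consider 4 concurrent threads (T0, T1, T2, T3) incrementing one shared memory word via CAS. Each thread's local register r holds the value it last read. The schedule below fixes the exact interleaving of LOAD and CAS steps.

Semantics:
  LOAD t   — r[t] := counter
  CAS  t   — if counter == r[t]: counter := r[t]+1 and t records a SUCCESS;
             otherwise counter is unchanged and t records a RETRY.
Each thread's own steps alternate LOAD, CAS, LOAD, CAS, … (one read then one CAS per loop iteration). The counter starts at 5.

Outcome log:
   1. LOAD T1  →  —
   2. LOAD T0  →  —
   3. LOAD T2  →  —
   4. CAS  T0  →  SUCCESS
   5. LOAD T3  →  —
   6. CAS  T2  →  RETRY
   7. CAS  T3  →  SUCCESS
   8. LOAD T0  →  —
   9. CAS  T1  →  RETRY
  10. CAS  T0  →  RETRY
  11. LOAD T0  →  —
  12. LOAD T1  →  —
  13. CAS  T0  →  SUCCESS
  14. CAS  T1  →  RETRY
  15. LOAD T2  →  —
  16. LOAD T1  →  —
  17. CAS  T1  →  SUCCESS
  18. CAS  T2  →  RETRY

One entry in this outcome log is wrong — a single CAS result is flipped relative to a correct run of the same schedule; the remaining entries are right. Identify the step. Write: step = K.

Reference trace:
1. LOAD T1 → mem=5 r[T1]=5 [LOAD]
2. LOAD T0 → mem=5 r[T0]=5 [LOAD]
3. LOAD T2 → mem=5 r[T2]=5 [LOAD]
4. CAS T0 → mem=6 r[T0]=5 [OK]
5. LOAD T3 → mem=6 r[T3]=6 [LOAD]
6. CAS T2 → mem=6 r[T2]=5 [RETRY]
7. CAS T3 → mem=7 r[T3]=6 [OK]
8. LOAD T0 → mem=7 r[T0]=7 [LOAD]
9. CAS T1 → mem=7 r[T1]=5 [RETRY]
10. CAS T0 → mem=8 r[T0]=7 [OK]
11. LOAD T0 → mem=8 r[T0]=8 [LOAD]
12. LOAD T1 → mem=8 r[T1]=8 [LOAD]
13. CAS T0 → mem=9 r[T0]=8 [OK]
14. CAS T1 → mem=9 r[T1]=8 [RETRY]
15. LOAD T2 → mem=9 r[T2]=9 [LOAD]
16. LOAD T1 → mem=9 r[T1]=9 [LOAD]
17. CAS T1 → mem=10 r[T1]=9 [OK]
18. CAS T2 → mem=10 r[T2]=9 [RETRY]
Log disagrees first at step 10.

step = 10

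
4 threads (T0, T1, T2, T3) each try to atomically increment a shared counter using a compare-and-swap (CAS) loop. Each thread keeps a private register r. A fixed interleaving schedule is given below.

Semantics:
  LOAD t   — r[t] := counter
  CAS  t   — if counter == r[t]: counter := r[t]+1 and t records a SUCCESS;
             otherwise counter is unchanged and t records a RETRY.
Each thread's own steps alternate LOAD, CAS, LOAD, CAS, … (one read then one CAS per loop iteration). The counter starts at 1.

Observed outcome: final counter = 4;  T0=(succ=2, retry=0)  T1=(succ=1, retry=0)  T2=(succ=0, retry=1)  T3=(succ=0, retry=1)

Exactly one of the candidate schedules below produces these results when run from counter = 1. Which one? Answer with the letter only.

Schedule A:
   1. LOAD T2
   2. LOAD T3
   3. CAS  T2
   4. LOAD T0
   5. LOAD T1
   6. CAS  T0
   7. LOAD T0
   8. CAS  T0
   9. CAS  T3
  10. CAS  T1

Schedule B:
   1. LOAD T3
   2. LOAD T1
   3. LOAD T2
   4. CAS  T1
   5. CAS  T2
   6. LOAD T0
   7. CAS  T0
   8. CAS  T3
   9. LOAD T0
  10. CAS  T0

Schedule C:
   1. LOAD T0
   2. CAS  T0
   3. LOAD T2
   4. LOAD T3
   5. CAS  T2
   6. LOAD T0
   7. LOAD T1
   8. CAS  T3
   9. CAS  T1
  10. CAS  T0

B

Tracing schedule B:
   1) LOAD T3:  M=1  r_T3=1
   2) LOAD T1:  M=1  r_T1=1
   3) LOAD T2:  M=1  r_T2=1
   4) CAS  T1:  M=2  r_T1=1 ✓
   5) CAS  T2:  M=2  r_T2=1 ✗
   6) LOAD T0:  M=2  r_T0=2
   7) CAS  T0:  M=3  r_T0=2 ✓
   8) CAS  T3:  M=3  r_T3=1 ✗
   9) LOAD T0:  M=3  r_T0=3
  10) CAS  T0:  M=4  r_T0=3 ✓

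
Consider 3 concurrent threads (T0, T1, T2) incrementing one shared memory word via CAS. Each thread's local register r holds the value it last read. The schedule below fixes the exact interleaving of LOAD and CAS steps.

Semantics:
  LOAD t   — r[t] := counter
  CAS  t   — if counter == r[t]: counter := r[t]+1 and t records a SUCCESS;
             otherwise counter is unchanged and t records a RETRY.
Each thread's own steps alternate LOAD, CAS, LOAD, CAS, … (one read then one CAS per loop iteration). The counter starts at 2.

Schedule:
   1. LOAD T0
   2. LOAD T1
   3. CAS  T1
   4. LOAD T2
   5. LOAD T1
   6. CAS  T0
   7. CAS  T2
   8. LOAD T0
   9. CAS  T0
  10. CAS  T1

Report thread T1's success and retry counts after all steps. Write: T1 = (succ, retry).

T1 = (1, 1)

[1] T0.load  rd  (counter 2, T0.r 2)
[2] T1.load  rd  (counter 2, T1.r 2)
[3] T1.cas  hit  (counter 3, T1.r 2)
[4] T2.load  rd  (counter 3, T2.r 3)
[5] T1.load  rd  (counter 3, T1.r 3)
[6] T0.cas  miss  (counter 3, T0.r 2)
[7] T2.cas  hit  (counter 4, T2.r 3)
[8] T0.load  rd  (counter 4, T0.r 4)
[9] T0.cas  hit  (counter 5, T0.r 4)
[10] T1.cas  miss  (counter 5, T1.r 3)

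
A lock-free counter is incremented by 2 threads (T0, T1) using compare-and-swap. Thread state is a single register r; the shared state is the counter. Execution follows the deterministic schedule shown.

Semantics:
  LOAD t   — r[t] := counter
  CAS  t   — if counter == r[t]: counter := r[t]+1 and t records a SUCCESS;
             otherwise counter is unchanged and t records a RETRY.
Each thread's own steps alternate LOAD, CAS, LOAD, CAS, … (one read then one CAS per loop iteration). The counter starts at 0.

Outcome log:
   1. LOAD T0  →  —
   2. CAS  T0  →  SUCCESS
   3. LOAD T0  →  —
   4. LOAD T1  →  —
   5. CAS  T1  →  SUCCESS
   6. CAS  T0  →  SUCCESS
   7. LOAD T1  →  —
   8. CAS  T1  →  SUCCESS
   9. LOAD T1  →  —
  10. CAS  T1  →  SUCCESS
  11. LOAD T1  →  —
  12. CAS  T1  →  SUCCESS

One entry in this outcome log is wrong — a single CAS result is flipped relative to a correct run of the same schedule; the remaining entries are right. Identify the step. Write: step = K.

Re-executing:
1. LOAD T0 → mem=0 r[T0]=0 [LOAD]
2. CAS T0 → mem=1 r[T0]=0 [OK]
3. LOAD T0 → mem=1 r[T0]=1 [LOAD]
4. LOAD T1 → mem=1 r[T1]=1 [LOAD]
5. CAS T1 → mem=2 r[T1]=1 [OK]
6. CAS T0 → mem=2 r[T0]=1 [RETRY]
7. LOAD T1 → mem=2 r[T1]=2 [LOAD]
8. CAS T1 → mem=3 r[T1]=2 [OK]
9. LOAD T1 → mem=3 r[T1]=3 [LOAD]
10. CAS T1 → mem=4 r[T1]=3 [OK]
11. LOAD T1 → mem=4 r[T1]=4 [LOAD]
12. CAS T1 → mem=5 r[T1]=4 [OK]
Log disagrees first at step 6.

step = 6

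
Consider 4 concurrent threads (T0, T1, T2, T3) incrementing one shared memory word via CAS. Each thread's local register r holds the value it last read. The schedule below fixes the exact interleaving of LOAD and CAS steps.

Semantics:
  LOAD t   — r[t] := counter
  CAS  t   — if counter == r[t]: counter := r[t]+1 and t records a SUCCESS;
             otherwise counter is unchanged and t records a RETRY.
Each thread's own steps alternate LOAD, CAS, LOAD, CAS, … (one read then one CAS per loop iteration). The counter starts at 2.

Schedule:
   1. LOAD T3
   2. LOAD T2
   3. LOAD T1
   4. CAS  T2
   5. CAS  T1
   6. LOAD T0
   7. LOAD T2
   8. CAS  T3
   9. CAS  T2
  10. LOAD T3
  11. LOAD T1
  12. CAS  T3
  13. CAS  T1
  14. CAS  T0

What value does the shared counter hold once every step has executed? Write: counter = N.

1. LOAD T3 → mem=2 r[T3]=2 [LOAD]
2. LOAD T2 → mem=2 r[T2]=2 [LOAD]
3. LOAD T1 → mem=2 r[T1]=2 [LOAD]
4. CAS T2 → mem=3 r[T2]=2 [OK]
5. CAS T1 → mem=3 r[T1]=2 [RETRY]
6. LOAD T0 → mem=3 r[T0]=3 [LOAD]
7. LOAD T2 → mem=3 r[T2]=3 [LOAD]
8. CAS T3 → mem=3 r[T3]=2 [RETRY]
9. CAS T2 → mem=4 r[T2]=3 [OK]
10. LOAD T3 → mem=4 r[T3]=4 [LOAD]
11. LOAD T1 → mem=4 r[T1]=4 [LOAD]
12. CAS T3 → mem=5 r[T3]=4 [OK]
13. CAS T1 → mem=5 r[T1]=4 [RETRY]
14. CAS T0 → mem=5 r[T0]=3 [RETRY]

counter = 5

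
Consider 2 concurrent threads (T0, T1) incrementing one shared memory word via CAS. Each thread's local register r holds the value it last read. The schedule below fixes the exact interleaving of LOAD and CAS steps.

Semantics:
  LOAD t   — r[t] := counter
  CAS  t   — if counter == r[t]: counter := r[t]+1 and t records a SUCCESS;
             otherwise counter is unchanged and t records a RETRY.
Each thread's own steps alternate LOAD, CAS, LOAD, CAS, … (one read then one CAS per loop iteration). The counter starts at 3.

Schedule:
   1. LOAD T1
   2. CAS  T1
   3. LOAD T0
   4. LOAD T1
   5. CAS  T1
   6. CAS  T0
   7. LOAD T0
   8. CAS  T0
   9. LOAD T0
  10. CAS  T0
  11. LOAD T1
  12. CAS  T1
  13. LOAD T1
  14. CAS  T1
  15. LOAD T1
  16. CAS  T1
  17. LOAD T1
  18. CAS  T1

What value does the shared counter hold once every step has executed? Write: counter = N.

step 1: T1 LOAD ⇒ load; ctr=3 reg=3
step 2: T1 CAS ⇒ ok; ctr=4 reg=3
step 3: T0 LOAD ⇒ load; ctr=4 reg=4
step 4: T1 LOAD ⇒ load; ctr=4 reg=4
step 5: T1 CAS ⇒ ok; ctr=5 reg=4
step 6: T0 CAS ⇒ retry; ctr=5 reg=4
step 7: T0 LOAD ⇒ load; ctr=5 reg=5
step 8: T0 CAS ⇒ ok; ctr=6 reg=5
step 9: T0 LOAD ⇒ load; ctr=6 reg=6
step 10: T0 CAS ⇒ ok; ctr=7 reg=6
step 11: T1 LOAD ⇒ load; ctr=7 reg=7
step 12: T1 CAS ⇒ ok; ctr=8 reg=7
step 13: T1 LOAD ⇒ load; ctr=8 reg=8
step 14: T1 CAS ⇒ ok; ctr=9 reg=8
step 15: T1 LOAD ⇒ load; ctr=9 reg=9
step 16: T1 CAS ⇒ ok; ctr=10 reg=9
step 17: T1 LOAD ⇒ load; ctr=10 reg=10
step 18: T1 CAS ⇒ ok; ctr=11 reg=10

counter = 11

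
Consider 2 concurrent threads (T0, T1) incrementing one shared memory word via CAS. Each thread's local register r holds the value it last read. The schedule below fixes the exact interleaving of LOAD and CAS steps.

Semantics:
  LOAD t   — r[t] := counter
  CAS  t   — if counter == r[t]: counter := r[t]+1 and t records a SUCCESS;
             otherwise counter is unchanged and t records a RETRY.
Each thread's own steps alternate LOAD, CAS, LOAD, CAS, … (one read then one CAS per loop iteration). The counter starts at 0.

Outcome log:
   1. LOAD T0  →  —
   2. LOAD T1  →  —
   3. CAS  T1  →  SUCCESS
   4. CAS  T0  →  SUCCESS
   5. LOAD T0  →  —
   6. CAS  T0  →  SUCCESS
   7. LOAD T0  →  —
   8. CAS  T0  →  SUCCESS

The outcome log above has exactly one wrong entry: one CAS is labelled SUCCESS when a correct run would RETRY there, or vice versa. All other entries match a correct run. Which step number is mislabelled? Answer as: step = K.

step = 4

Reference trace:
[1] T0.load  rd  (counter 0, T0.r 0)
[2] T1.load  rd  (counter 0, T1.r 0)
[3] T1.cas  hit  (counter 1, T1.r 0)
[4] T0.cas  miss  (counter 1, T0.r 0)
[5] T0.load  rd  (counter 1, T0.r 1)
[6] T0.cas  hit  (counter 2, T0.r 1)
[7] T0.load  rd  (counter 2, T0.r 2)
[8] T0.cas  hit  (counter 3, T0.r 2)
Flip is step 4.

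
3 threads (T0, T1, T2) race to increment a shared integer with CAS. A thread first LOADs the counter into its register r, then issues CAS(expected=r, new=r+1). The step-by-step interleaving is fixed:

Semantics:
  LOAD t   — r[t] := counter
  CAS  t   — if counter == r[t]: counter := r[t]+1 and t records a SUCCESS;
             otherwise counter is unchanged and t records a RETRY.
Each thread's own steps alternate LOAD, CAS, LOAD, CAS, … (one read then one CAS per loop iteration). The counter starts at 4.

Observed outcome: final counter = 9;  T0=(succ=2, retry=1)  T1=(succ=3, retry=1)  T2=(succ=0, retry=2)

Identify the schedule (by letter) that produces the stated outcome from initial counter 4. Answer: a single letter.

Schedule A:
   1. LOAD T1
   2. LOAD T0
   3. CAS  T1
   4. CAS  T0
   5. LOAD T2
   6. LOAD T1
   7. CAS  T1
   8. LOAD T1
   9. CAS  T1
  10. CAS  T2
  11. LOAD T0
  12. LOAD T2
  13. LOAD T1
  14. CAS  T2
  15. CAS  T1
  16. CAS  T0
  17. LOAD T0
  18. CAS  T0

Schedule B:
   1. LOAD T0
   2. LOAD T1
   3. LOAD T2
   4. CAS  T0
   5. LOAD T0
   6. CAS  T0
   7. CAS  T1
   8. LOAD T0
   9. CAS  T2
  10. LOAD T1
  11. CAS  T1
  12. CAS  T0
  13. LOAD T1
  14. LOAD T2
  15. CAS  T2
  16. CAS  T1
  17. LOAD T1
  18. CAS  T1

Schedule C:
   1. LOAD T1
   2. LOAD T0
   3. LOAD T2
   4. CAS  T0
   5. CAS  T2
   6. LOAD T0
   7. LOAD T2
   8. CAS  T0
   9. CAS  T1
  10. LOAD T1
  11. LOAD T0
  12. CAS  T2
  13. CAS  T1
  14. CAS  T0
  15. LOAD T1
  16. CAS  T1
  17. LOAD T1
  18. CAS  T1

Simulating candidate C:
   1) LOAD T1:  M=4  r_T1=4
   2) LOAD T0:  M=4  r_T0=4
   3) LOAD T2:  M=4  r_T2=4
   4) CAS  T0:  M=5  r_T0=4 ✓
   5) CAS  T2:  M=5  r_T2=4 ✗
   6) LOAD T0:  M=5  r_T0=5
   7) LOAD T2:  M=5  r_T2=5
   8) CAS  T0:  M=6  r_T0=5 ✓
   9) CAS  T1:  M=6  r_T1=4 ✗
  10) LOAD T1:  M=6  r_T1=6
  11) LOAD T0:  M=6  r_T0=6
  12) CAS  T2:  M=6  r_T2=5 ✗
  13) CAS  T1:  M=7  r_T1=6 ✓
  14) CAS  T0:  M=7  r_T0=6 ✗
  15) LOAD T1:  M=7  r_T1=7
  16) CAS  T1:  M=8  r_T1=7 ✓
  17) LOAD T1:  M=8  r_T1=8
  18) CAS  T1:  M=9  r_T1=8 ✓

C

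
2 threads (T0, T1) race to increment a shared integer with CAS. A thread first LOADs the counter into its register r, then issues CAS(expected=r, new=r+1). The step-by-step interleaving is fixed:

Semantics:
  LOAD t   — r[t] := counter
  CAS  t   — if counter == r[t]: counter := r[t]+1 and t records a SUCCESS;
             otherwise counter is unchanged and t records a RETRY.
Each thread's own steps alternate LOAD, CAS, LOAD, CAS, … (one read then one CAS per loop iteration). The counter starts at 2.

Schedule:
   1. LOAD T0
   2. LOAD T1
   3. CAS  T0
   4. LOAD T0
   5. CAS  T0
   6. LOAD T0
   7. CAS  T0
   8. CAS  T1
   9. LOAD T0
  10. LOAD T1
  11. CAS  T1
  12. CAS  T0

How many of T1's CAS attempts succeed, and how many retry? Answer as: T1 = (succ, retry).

T1 = (1, 1)

   1) LOAD T0:  M=2  r_T0=2
   2) LOAD T1:  M=2  r_T1=2
   3) CAS  T0:  M=3  r_T0=2 ✓
   4) LOAD T0:  M=3  r_T0=3
   5) CAS  T0:  M=4  r_T0=3 ✓
   6) LOAD T0:  M=4  r_T0=4
   7) CAS  T0:  M=5  r_T0=4 ✓
   8) CAS  T1:  M=5  r_T1=2 ✗
   9) LOAD T0:  M=5  r_T0=5
  10) LOAD T1:  M=5  r_T1=5
  11) CAS  T1:  M=6  r_T1=5 ✓
  12) CAS  T0:  M=6  r_T0=5 ✗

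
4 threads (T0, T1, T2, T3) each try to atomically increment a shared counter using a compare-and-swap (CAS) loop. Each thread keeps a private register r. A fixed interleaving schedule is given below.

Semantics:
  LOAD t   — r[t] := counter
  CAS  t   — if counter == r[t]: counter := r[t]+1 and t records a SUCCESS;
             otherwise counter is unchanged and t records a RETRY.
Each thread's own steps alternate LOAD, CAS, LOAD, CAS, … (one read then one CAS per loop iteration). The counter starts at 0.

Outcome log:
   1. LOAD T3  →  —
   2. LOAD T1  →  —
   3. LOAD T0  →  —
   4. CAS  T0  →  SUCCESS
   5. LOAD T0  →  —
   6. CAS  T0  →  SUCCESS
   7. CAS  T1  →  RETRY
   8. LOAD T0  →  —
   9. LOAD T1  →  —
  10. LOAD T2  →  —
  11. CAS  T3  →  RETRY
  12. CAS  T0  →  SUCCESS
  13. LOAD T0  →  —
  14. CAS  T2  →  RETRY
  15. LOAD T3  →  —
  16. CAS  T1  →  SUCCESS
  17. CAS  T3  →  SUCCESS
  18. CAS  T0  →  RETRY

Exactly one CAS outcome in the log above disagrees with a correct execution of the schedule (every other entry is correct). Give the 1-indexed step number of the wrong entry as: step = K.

step = 16

Reference trace:
#1 T3 reads 0
#2 T1 reads 0
#3 T0 reads 0
#4 T0 CAS(0→1) writes; counter now 1
#5 T0 reads 1
#6 T0 CAS(1→2) writes; counter now 2
#7 T1 CAS(0→1) fails; counter now 2
#8 T0 reads 2
#9 T1 reads 2
#10 T2 reads 2
#11 T3 CAS(0→1) fails; counter now 2
#12 T0 CAS(2→3) writes; counter now 3
#13 T0 reads 3
#14 T2 CAS(2→3) fails; counter now 3
#15 T3 reads 3
#16 T1 CAS(2→3) fails; counter now 3
#17 T3 CAS(3→4) writes; counter now 4
#18 T0 CAS(3→4) fails; counter now 4
Mismatch at 16.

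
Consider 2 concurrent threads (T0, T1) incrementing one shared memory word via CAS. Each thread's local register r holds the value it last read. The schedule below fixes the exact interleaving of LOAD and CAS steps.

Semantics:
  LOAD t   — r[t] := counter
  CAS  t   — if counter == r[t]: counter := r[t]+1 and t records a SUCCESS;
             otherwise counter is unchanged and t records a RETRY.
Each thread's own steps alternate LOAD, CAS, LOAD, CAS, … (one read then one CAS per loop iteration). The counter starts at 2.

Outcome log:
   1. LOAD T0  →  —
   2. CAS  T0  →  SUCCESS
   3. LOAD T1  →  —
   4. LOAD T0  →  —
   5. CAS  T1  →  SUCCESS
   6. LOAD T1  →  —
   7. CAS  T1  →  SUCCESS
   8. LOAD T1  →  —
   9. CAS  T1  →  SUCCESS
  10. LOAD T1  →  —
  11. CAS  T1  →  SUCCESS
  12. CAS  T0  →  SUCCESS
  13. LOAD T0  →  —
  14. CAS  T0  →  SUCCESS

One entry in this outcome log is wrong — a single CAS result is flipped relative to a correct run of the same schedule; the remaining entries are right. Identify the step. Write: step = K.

Correct run:
1. LOAD T0 → mem=2 r[T0]=2 [LOAD]
2. CAS T0 → mem=3 r[T0]=2 [OK]
3. LOAD T1 → mem=3 r[T1]=3 [LOAD]
4. LOAD T0 → mem=3 r[T0]=3 [LOAD]
5. CAS T1 → mem=4 r[T1]=3 [OK]
6. LOAD T1 → mem=4 r[T1]=4 [LOAD]
7. CAS T1 → mem=5 r[T1]=4 [OK]
8. LOAD T1 → mem=5 r[T1]=5 [LOAD]
9. CAS T1 → mem=6 r[T1]=5 [OK]
10. LOAD T1 → mem=6 r[T1]=6 [LOAD]
11. CAS T1 → mem=7 r[T1]=6 [OK]
12. CAS T0 → mem=7 r[T0]=3 [RETRY]
13. LOAD T0 → mem=7 r[T0]=7 [LOAD]
14. CAS T0 → mem=8 r[T0]=7 [OK]
Flip is step 12.

step = 12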